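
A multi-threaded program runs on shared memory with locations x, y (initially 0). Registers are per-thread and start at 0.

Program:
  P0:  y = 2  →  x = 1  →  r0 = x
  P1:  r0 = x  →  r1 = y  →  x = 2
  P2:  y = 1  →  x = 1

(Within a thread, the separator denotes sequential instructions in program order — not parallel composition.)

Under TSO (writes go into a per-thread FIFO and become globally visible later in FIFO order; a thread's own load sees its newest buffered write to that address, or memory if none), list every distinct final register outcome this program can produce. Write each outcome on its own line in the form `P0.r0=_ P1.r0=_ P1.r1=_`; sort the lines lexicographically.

P0.r0=1 P1.r0=0 P1.r1=0
P0.r0=1 P1.r0=0 P1.r1=1
P0.r0=1 P1.r0=0 P1.r1=2
P0.r0=1 P1.r0=1 P1.r1=1
P0.r0=1 P1.r0=1 P1.r1=2
P0.r0=2 P1.r0=0 P1.r1=0
P0.r0=2 P1.r0=0 P1.r1=1
P0.r0=2 P1.r0=0 P1.r1=2
P0.r0=2 P1.r0=1 P1.r1=1
P0.r0=2 P1.r0=1 P1.r1=2

outcome vector order: (P0.r0,P1.r0,P1.r1)
|TSO outcomes| = 10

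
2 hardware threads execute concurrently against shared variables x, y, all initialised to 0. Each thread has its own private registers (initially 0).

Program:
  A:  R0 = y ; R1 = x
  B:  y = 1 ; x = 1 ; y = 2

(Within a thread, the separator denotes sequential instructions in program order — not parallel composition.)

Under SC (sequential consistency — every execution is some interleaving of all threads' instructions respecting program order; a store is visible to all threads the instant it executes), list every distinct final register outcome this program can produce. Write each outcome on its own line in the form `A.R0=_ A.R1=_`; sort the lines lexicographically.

outcome vector order: (A.R0,A.R1)
|SC outcomes| = 5

A.R0=0 A.R1=0
A.R0=0 A.R1=1
A.R0=1 A.R1=0
A.R0=1 A.R1=1
A.R0=2 A.R1=1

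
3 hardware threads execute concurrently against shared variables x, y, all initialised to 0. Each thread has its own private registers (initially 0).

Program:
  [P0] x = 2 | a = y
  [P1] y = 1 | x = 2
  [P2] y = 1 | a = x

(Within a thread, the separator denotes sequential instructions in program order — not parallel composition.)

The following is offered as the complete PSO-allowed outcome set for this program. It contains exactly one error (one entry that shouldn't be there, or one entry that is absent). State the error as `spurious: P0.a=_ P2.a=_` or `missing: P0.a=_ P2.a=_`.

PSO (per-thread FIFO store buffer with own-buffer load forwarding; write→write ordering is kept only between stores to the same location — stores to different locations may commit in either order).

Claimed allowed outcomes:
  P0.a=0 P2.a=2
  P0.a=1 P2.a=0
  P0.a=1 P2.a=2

outcome vector order: (P0.a,P2.a)
PSO (4): 00; 02; 10; 12
PSO∖claimed = {00}

missing: P0.a=0 P2.a=0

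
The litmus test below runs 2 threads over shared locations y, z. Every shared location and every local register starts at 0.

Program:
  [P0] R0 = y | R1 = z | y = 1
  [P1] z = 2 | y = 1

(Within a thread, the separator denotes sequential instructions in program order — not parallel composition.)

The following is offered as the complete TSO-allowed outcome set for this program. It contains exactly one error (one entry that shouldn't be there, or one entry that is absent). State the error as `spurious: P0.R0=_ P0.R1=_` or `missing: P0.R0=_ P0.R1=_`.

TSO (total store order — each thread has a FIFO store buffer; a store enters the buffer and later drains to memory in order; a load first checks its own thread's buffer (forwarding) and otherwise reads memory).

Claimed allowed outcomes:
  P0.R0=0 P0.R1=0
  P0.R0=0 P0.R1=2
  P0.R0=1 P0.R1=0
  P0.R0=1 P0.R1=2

spurious: P0.R0=1 P0.R1=0

outcome vector order: (P0.R0,P0.R1)
TSO: 3 outcomes — {00, 02, 12}
claimed∖TSO = {10}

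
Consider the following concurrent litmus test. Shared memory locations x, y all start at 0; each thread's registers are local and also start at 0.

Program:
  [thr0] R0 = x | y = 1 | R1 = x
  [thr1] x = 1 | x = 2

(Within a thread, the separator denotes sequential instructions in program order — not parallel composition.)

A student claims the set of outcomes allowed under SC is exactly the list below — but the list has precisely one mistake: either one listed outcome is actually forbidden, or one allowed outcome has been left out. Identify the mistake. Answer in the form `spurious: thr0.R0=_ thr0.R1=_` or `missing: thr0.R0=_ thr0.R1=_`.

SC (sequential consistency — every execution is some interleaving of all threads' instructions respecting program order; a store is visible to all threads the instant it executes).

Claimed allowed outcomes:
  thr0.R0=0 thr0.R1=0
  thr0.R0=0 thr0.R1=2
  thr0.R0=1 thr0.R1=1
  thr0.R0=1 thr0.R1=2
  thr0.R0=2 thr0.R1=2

missing: thr0.R0=0 thr0.R1=1

outcome vector order: (thr0.R0,thr0.R1)
SC: 6 outcomes — {00; 01; 02; 11; 12; 22}
SC∖claimed = {01}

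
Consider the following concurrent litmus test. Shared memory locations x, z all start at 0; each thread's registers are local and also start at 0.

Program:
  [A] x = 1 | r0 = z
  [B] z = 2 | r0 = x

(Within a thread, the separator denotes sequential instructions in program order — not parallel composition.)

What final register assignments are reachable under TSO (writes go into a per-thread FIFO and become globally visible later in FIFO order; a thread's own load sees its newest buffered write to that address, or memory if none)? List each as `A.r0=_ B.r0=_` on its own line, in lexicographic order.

A.r0=0 B.r0=0
A.r0=0 B.r0=1
A.r0=2 B.r0=0
A.r0=2 B.r0=1

outcome vector order: (A.r0,B.r0)
|TSO outcomes| = 4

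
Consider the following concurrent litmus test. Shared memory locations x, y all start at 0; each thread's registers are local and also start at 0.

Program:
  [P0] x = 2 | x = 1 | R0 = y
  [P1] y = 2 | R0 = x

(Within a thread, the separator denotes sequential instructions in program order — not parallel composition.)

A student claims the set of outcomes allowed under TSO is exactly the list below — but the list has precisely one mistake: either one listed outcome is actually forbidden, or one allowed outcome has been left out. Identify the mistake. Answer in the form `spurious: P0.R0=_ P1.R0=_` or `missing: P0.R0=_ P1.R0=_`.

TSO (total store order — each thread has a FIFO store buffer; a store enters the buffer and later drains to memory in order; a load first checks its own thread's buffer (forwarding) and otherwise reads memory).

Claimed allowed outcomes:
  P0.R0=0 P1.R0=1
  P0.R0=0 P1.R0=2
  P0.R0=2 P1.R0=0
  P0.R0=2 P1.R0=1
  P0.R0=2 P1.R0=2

outcome vector order: (P0.R0,P1.R0)
TSO: 6 outcomes — {0/0, 0/1, 0/2, 2/0, 2/1, 2/2}
TSO∖claimed = {0/0}

missing: P0.R0=0 P1.R0=0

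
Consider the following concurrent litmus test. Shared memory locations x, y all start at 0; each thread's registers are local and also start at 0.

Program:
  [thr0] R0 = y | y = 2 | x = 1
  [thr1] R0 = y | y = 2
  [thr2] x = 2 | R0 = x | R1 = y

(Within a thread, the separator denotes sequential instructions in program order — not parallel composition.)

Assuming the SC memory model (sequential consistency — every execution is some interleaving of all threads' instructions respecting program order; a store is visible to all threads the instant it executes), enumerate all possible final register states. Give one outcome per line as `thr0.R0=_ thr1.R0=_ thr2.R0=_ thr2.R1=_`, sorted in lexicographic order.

thr0.R0=0 thr1.R0=0 thr2.R0=1 thr2.R1=2
thr0.R0=0 thr1.R0=0 thr2.R0=2 thr2.R1=0
thr0.R0=0 thr1.R0=0 thr2.R0=2 thr2.R1=2
thr0.R0=0 thr1.R0=2 thr2.R0=1 thr2.R1=2
thr0.R0=0 thr1.R0=2 thr2.R0=2 thr2.R1=0
thr0.R0=0 thr1.R0=2 thr2.R0=2 thr2.R1=2
thr0.R0=2 thr1.R0=0 thr2.R0=1 thr2.R1=2
thr0.R0=2 thr1.R0=0 thr2.R0=2 thr2.R1=0
thr0.R0=2 thr1.R0=0 thr2.R0=2 thr2.R1=2

outcome vector order: (thr0.R0,thr1.R0,thr2.R0,thr2.R1)
|SC outcomes| = 9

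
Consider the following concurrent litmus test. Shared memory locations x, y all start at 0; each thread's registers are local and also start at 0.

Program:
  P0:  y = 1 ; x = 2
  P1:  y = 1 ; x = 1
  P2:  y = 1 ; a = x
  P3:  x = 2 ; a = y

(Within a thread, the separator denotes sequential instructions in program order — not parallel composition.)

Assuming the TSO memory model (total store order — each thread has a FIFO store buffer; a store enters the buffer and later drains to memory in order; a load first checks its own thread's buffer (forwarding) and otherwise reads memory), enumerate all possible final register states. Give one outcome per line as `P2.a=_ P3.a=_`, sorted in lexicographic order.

P2.a=0 P3.a=0
P2.a=0 P3.a=1
P2.a=1 P3.a=0
P2.a=1 P3.a=1
P2.a=2 P3.a=0
P2.a=2 P3.a=1

outcome vector order: (P2.a,P3.a)
|TSO outcomes| = 6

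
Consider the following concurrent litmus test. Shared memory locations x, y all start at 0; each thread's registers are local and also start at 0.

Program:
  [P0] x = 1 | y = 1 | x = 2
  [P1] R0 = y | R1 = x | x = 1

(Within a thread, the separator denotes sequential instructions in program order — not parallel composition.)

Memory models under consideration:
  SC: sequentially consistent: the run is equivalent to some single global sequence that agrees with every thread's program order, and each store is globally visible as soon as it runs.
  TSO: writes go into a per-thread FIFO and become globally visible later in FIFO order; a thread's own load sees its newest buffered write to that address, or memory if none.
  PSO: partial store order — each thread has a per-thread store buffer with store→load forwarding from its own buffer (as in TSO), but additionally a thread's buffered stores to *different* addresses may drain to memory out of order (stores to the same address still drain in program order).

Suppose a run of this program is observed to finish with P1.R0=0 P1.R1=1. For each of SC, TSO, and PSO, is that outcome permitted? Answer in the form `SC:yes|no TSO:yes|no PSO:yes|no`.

SC:yes TSO:yes PSO:yes

outcome vector order: (P1.R0,P1.R1)
SC (5): 0/0 0/1 0/2 1/1 1/2
TSO (5): 0/0 0/1 0/2 1/1 1/2
PSO (6): 0/0 0/1 0/2 1/0 1/1 1/2
target 0/1 ∈ {SC,TSO,PSO}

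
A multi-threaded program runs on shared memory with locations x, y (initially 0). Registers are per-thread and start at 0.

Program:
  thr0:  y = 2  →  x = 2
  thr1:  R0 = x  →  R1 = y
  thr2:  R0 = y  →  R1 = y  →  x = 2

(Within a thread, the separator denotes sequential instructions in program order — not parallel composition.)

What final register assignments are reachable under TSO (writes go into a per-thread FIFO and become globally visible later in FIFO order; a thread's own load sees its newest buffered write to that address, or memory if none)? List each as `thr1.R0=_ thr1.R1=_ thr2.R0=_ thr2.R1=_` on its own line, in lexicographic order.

thr1.R0=0 thr1.R1=0 thr2.R0=0 thr2.R1=0
thr1.R0=0 thr1.R1=0 thr2.R0=0 thr2.R1=2
thr1.R0=0 thr1.R1=0 thr2.R0=2 thr2.R1=2
thr1.R0=0 thr1.R1=2 thr2.R0=0 thr2.R1=0
thr1.R0=0 thr1.R1=2 thr2.R0=0 thr2.R1=2
thr1.R0=0 thr1.R1=2 thr2.R0=2 thr2.R1=2
thr1.R0=2 thr1.R1=0 thr2.R0=0 thr2.R1=0
thr1.R0=2 thr1.R1=2 thr2.R0=0 thr2.R1=0
thr1.R0=2 thr1.R1=2 thr2.R0=0 thr2.R1=2
thr1.R0=2 thr1.R1=2 thr2.R0=2 thr2.R1=2

outcome vector order: (thr1.R0,thr1.R1,thr2.R0,thr2.R1)
|TSO outcomes| = 10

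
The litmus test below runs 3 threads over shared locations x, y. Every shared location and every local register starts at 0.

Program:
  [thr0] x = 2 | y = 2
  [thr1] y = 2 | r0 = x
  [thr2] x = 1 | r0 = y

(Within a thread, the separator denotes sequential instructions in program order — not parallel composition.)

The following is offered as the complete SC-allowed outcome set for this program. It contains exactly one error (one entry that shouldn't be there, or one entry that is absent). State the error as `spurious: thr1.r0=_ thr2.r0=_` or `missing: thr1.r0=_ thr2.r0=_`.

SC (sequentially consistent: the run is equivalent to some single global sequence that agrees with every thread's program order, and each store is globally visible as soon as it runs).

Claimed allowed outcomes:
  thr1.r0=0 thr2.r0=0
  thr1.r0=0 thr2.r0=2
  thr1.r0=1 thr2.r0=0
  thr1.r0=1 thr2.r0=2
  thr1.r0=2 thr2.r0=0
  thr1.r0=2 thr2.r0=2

outcome vector order: (thr1.r0,thr2.r0)
under SC → 0/2 1/0 1/2 2/0 2/2
claimed∖SC = {0/0}

spurious: thr1.r0=0 thr2.r0=0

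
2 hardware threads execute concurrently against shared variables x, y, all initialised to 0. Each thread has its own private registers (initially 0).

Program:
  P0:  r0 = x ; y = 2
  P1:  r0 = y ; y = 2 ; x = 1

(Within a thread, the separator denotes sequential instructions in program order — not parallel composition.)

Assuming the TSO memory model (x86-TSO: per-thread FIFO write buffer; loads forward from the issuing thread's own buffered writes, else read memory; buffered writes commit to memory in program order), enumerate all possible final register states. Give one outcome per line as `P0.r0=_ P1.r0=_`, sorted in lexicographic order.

outcome vector order: (P0.r0,P1.r0)
|TSO outcomes| = 3

P0.r0=0 P1.r0=0
P0.r0=0 P1.r0=2
P0.r0=1 P1.r0=0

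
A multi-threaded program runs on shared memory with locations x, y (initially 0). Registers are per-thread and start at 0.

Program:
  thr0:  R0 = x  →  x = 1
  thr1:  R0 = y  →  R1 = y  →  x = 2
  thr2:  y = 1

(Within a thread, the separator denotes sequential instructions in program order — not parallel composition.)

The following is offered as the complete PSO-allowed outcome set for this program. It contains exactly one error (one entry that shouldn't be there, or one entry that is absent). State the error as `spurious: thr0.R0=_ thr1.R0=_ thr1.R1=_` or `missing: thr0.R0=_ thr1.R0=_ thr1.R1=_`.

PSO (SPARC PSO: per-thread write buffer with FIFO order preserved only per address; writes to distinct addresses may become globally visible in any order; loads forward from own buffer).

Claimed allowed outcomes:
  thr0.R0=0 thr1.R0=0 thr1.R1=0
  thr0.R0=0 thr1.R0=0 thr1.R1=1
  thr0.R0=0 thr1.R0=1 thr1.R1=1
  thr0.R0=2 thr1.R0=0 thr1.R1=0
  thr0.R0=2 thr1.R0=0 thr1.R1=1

missing: thr0.R0=2 thr1.R0=1 thr1.R1=1

outcome vector order: (thr0.R0,thr1.R0,thr1.R1)
under PSO → 000, 001, 011, 200, 201, 211
PSO∖claimed = {211}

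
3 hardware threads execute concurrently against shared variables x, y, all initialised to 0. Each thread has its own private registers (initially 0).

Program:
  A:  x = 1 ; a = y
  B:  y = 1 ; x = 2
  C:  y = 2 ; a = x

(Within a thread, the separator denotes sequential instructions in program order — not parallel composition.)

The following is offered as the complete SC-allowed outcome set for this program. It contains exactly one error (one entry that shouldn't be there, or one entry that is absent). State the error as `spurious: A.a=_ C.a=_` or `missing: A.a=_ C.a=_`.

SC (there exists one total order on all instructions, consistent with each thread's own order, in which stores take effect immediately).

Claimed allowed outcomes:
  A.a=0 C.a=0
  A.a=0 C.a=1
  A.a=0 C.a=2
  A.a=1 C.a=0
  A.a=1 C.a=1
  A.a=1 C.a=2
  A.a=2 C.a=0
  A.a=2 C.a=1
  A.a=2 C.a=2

outcome vector order: (A.a,C.a)
under SC → 0/1, 0/2, 1/0, 1/1, 1/2, 2/0, 2/1, 2/2
claimed∖SC = {0/0}

spurious: A.a=0 C.a=0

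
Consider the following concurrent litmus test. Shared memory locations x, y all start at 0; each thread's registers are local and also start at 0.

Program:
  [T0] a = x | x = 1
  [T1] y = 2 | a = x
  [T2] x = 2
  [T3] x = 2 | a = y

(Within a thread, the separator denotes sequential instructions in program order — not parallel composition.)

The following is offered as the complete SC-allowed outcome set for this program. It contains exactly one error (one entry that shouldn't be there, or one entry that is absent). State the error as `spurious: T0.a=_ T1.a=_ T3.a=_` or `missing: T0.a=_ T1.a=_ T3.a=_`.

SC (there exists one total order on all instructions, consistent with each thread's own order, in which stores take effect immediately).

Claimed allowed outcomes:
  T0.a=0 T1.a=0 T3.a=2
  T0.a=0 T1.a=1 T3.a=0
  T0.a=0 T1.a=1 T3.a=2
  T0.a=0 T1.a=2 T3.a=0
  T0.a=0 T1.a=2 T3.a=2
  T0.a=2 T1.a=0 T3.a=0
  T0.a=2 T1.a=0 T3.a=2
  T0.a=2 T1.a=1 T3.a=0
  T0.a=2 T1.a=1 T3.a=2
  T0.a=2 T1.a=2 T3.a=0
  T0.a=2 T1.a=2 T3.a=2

spurious: T0.a=2 T1.a=0 T3.a=0

outcome vector order: (T0.a,T1.a,T3.a)
SC (10): <0 0 2> <0 1 0> <0 1 2> <0 2 0> <0 2 2> <2 0 2> <2 1 0> <2 1 2> <2 2 0> <2 2 2>
claimed∖SC = {<2 0 0>}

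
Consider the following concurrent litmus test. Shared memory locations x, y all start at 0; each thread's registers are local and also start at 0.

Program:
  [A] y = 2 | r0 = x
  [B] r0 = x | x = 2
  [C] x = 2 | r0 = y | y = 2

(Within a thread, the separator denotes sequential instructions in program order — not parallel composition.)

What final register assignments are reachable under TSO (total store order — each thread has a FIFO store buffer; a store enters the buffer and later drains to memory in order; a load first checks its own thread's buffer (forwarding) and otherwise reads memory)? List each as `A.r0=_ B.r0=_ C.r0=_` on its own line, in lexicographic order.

A.r0=0 B.r0=0 C.r0=0
A.r0=0 B.r0=0 C.r0=2
A.r0=0 B.r0=2 C.r0=0
A.r0=0 B.r0=2 C.r0=2
A.r0=2 B.r0=0 C.r0=0
A.r0=2 B.r0=0 C.r0=2
A.r0=2 B.r0=2 C.r0=0
A.r0=2 B.r0=2 C.r0=2

outcome vector order: (A.r0,B.r0,C.r0)
|TSO outcomes| = 8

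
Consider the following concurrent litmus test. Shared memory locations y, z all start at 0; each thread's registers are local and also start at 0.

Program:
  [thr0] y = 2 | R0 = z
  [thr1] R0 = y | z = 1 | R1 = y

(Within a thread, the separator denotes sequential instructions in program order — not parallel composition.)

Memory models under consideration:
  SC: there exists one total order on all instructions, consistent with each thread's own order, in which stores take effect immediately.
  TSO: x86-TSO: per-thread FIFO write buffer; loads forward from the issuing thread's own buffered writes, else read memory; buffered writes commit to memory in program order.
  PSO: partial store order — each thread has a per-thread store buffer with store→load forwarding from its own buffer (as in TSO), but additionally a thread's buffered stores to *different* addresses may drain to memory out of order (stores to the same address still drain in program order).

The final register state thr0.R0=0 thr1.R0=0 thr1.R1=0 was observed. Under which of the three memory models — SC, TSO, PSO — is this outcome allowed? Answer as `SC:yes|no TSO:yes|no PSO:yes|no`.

SC:no TSO:yes PSO:yes

outcome vector order: (thr0.R0,thr1.R0,thr1.R1)
under SC → (0,0,2), (0,2,2), (1,0,0), (1,0,2), (1,2,2)
under TSO → (0,0,0), (0,0,2), (0,2,2), (1,0,0), (1,0,2), (1,2,2)
under PSO → (0,0,0), (0,0,2), (0,2,2), (1,0,0), (1,0,2), (1,2,2)
target (0,0,0) ∈ {TSO,PSO}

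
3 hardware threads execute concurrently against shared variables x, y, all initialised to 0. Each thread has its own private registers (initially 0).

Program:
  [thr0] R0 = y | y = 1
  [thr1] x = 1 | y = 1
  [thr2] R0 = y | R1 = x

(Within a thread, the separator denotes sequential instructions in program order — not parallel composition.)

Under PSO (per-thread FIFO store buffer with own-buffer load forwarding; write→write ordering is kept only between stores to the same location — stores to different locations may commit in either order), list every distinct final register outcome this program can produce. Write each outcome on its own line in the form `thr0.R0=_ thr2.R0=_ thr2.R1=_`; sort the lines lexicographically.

outcome vector order: (thr0.R0,thr2.R0,thr2.R1)
|PSO outcomes| = 8

thr0.R0=0 thr2.R0=0 thr2.R1=0
thr0.R0=0 thr2.R0=0 thr2.R1=1
thr0.R0=0 thr2.R0=1 thr2.R1=0
thr0.R0=0 thr2.R0=1 thr2.R1=1
thr0.R0=1 thr2.R0=0 thr2.R1=0
thr0.R0=1 thr2.R0=0 thr2.R1=1
thr0.R0=1 thr2.R0=1 thr2.R1=0
thr0.R0=1 thr2.R0=1 thr2.R1=1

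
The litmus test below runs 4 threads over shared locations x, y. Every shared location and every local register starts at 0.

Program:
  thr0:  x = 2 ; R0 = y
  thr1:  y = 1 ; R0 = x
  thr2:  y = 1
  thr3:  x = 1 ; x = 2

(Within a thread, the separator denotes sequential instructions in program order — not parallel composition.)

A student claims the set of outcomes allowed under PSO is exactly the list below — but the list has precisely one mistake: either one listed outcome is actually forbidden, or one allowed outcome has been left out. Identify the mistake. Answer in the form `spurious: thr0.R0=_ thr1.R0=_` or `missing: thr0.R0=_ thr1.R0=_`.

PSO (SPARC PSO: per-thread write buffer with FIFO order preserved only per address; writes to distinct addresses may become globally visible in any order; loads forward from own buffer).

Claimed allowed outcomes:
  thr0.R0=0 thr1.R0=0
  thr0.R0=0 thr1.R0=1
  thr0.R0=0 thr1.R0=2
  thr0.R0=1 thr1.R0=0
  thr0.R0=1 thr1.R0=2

outcome vector order: (thr0.R0,thr1.R0)
PSO: 6 outcomes — {0/0 0/1 0/2 1/0 1/1 1/2}
PSO∖claimed = {1/1}

missing: thr0.R0=1 thr1.R0=1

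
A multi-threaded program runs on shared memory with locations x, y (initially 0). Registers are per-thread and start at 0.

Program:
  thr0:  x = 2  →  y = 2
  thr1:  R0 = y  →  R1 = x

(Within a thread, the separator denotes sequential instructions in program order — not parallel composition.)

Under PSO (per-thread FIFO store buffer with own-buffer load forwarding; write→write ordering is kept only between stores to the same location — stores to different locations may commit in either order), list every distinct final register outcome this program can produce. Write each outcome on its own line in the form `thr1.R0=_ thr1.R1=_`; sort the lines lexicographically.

outcome vector order: (thr1.R0,thr1.R1)
|PSO outcomes| = 4

thr1.R0=0 thr1.R1=0
thr1.R0=0 thr1.R1=2
thr1.R0=2 thr1.R1=0
thr1.R0=2 thr1.R1=2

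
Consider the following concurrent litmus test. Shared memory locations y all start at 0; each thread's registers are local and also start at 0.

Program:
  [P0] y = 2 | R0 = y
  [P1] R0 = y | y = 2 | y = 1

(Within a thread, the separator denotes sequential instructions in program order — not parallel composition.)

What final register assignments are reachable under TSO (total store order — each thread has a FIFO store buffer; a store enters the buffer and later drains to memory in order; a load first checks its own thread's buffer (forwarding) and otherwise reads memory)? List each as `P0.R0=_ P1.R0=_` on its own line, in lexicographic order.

outcome vector order: (P0.R0,P1.R0)
|TSO outcomes| = 4

P0.R0=1 P1.R0=0
P0.R0=1 P1.R0=2
P0.R0=2 P1.R0=0
P0.R0=2 P1.R0=2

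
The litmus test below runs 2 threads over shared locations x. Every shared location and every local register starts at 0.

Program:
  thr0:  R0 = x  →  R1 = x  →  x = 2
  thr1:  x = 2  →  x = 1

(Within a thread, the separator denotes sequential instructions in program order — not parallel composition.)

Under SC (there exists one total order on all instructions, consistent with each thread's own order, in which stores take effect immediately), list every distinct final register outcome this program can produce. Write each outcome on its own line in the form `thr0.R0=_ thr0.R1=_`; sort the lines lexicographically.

outcome vector order: (thr0.R0,thr0.R1)
|SC outcomes| = 6

thr0.R0=0 thr0.R1=0
thr0.R0=0 thr0.R1=1
thr0.R0=0 thr0.R1=2
thr0.R0=1 thr0.R1=1
thr0.R0=2 thr0.R1=1
thr0.R0=2 thr0.R1=2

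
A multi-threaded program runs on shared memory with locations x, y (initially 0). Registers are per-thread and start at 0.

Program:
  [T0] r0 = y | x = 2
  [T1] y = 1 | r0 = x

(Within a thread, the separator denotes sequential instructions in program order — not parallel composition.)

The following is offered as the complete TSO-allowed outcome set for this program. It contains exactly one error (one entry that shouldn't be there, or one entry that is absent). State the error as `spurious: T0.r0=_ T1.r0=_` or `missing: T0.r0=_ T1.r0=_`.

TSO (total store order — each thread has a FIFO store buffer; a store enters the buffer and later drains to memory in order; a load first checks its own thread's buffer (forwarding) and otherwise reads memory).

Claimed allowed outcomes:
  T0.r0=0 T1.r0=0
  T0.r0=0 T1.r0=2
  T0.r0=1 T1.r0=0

outcome vector order: (T0.r0,T1.r0)
TSO: 4 outcomes — {<0 0> <0 2> <1 0> <1 2>}
TSO∖claimed = {<1 2>}

missing: T0.r0=1 T1.r0=2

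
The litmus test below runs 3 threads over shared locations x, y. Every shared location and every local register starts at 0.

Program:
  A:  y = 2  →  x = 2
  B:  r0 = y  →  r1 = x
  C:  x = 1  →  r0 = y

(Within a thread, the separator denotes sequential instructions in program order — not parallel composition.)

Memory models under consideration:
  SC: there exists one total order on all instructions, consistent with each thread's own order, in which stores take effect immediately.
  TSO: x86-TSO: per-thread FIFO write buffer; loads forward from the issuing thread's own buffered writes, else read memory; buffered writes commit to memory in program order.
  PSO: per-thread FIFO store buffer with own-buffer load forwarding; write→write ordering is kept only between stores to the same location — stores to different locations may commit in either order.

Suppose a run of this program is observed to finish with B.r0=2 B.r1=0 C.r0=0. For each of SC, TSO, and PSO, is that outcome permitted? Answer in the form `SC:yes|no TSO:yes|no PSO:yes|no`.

SC:no TSO:yes PSO:yes

outcome vector order: (B.r0,B.r1,C.r0)
SC: 11 outcomes — {000; 002; 010; 012; 020; 022; 202; 210; 212; 220; 222}
TSO: 12 outcomes — {000; 002; 010; 012; 020; 022; 200; 202; 210; 212; 220; 222}
PSO: 12 outcomes — {000; 002; 010; 012; 020; 022; 200; 202; 210; 212; 220; 222}
target 200 ∈ {TSO,PSO}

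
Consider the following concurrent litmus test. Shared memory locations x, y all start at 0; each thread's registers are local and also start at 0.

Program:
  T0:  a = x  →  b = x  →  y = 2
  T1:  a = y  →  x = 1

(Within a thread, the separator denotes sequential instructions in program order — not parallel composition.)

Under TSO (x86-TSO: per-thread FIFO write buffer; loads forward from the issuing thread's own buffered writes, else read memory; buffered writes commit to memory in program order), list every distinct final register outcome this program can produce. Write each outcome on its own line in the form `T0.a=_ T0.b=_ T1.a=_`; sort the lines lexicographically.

T0.a=0 T0.b=0 T1.a=0
T0.a=0 T0.b=0 T1.a=2
T0.a=0 T0.b=1 T1.a=0
T0.a=1 T0.b=1 T1.a=0

outcome vector order: (T0.a,T0.b,T1.a)
|TSO outcomes| = 4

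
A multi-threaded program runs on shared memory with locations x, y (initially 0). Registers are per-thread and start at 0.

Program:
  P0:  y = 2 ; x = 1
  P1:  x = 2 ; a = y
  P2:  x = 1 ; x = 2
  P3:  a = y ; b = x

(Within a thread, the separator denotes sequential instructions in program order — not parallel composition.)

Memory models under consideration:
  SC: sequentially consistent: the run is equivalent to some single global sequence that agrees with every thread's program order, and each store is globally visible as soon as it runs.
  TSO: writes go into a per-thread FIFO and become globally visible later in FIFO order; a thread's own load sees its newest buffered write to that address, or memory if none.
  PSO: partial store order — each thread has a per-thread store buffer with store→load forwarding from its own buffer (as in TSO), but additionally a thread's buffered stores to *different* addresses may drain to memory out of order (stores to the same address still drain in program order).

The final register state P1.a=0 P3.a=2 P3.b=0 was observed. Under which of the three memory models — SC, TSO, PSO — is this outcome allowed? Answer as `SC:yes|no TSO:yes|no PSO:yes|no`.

outcome vector order: (P1.a,P3.a,P3.b)
[SC] allowed = {0/0/0 0/0/1 0/0/2 0/2/1 0/2/2 2/0/0 2/0/1 2/0/2 2/2/0 2/2/1 2/2/2}
[TSO] allowed = {0/0/0 0/0/1 0/0/2 0/2/0 0/2/1 0/2/2 2/0/0 2/0/1 2/0/2 2/2/0 2/2/1 2/2/2}
[PSO] allowed = {0/0/0 0/0/1 0/0/2 0/2/0 0/2/1 0/2/2 2/0/0 2/0/1 2/0/2 2/2/0 2/2/1 2/2/2}
target 0/2/0 ∈ {TSO,PSO}

SC:no TSO:yes PSO:yes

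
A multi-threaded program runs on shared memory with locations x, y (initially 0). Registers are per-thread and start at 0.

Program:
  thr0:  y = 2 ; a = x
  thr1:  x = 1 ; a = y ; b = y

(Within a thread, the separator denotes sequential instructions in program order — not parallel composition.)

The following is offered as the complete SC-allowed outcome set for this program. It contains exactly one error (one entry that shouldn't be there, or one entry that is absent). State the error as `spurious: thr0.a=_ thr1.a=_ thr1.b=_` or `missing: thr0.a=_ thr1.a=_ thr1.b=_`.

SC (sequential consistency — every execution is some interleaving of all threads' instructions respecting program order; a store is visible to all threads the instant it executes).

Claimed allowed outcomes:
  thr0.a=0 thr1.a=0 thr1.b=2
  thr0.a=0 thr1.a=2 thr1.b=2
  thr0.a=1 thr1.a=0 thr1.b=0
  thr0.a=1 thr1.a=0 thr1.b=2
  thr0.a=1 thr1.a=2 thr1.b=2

spurious: thr0.a=0 thr1.a=0 thr1.b=2

outcome vector order: (thr0.a,thr1.a,thr1.b)
SC (4): <0 2 2>, <1 0 0>, <1 0 2>, <1 2 2>
claimed∖SC = {<0 0 2>}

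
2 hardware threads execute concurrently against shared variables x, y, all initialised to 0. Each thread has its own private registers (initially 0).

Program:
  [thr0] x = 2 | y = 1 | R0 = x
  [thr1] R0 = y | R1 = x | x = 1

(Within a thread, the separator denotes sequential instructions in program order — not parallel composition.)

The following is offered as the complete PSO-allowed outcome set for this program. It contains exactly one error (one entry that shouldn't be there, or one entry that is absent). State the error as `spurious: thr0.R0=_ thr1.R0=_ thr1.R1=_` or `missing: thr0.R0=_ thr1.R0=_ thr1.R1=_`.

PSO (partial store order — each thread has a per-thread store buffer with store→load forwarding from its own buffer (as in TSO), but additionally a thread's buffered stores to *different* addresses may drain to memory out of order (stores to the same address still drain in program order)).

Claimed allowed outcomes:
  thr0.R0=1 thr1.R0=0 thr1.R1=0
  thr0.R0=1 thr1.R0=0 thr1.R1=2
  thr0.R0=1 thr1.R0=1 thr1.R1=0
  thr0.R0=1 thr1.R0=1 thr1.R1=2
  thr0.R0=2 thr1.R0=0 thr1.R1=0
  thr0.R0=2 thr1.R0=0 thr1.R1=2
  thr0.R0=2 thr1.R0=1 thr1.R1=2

outcome vector order: (thr0.R0,thr1.R0,thr1.R1)
PSO (8): 100 102 110 112 200 202 210 212
PSO∖claimed = {210}

missing: thr0.R0=2 thr1.R0=1 thr1.R1=0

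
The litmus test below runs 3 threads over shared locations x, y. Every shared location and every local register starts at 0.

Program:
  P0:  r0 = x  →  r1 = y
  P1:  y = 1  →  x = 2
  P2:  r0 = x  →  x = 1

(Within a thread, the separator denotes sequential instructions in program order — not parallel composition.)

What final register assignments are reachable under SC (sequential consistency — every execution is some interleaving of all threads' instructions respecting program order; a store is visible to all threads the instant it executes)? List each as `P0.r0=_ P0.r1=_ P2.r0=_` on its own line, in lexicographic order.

outcome vector order: (P0.r0,P0.r1,P2.r0)
|SC outcomes| = 9

P0.r0=0 P0.r1=0 P2.r0=0
P0.r0=0 P0.r1=0 P2.r0=2
P0.r0=0 P0.r1=1 P2.r0=0
P0.r0=0 P0.r1=1 P2.r0=2
P0.r0=1 P0.r1=0 P2.r0=0
P0.r0=1 P0.r1=1 P2.r0=0
P0.r0=1 P0.r1=1 P2.r0=2
P0.r0=2 P0.r1=1 P2.r0=0
P0.r0=2 P0.r1=1 P2.r0=2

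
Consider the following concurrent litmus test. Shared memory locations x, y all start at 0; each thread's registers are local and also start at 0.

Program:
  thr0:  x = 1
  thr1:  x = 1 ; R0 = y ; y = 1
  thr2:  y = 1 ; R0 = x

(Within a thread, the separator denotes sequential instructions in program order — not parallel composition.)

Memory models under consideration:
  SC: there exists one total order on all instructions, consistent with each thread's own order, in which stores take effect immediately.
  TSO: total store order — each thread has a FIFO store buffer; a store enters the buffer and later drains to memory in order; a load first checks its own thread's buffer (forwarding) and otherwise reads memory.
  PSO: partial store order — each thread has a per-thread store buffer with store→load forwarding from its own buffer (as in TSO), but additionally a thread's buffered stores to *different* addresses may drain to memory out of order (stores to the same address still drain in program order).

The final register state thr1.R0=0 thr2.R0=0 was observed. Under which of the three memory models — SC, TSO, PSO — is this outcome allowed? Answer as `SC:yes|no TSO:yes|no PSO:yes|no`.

SC:no TSO:yes PSO:yes

outcome vector order: (thr1.R0,thr2.R0)
under SC → <0 1>; <1 0>; <1 1>
under TSO → <0 0>; <0 1>; <1 0>; <1 1>
under PSO → <0 0>; <0 1>; <1 0>; <1 1>
target <0 0> ∈ {TSO,PSO}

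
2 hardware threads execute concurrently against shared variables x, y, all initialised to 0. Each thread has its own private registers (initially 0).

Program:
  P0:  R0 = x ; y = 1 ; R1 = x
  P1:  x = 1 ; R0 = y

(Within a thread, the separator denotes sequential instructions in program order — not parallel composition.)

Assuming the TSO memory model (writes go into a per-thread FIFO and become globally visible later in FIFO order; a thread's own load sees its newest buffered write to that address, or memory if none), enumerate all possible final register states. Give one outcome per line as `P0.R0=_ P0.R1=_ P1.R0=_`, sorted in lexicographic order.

P0.R0=0 P0.R1=0 P1.R0=0
P0.R0=0 P0.R1=0 P1.R0=1
P0.R0=0 P0.R1=1 P1.R0=0
P0.R0=0 P0.R1=1 P1.R0=1
P0.R0=1 P0.R1=1 P1.R0=0
P0.R0=1 P0.R1=1 P1.R0=1

outcome vector order: (P0.R0,P0.R1,P1.R0)
|TSO outcomes| = 6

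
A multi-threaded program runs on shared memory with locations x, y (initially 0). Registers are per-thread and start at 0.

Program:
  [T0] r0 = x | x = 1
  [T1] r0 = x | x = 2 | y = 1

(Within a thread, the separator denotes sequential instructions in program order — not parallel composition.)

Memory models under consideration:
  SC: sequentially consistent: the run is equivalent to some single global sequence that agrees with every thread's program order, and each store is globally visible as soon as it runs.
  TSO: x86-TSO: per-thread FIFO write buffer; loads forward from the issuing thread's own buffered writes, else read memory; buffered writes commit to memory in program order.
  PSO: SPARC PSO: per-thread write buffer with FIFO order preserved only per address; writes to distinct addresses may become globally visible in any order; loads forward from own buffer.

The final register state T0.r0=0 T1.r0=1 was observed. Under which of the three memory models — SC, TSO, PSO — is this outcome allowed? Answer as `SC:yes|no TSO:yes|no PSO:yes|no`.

SC:yes TSO:yes PSO:yes

outcome vector order: (T0.r0,T1.r0)
SC (3): 00 01 20
TSO (3): 00 01 20
PSO (3): 00 01 20
target 01 ∈ {SC,TSO,PSO}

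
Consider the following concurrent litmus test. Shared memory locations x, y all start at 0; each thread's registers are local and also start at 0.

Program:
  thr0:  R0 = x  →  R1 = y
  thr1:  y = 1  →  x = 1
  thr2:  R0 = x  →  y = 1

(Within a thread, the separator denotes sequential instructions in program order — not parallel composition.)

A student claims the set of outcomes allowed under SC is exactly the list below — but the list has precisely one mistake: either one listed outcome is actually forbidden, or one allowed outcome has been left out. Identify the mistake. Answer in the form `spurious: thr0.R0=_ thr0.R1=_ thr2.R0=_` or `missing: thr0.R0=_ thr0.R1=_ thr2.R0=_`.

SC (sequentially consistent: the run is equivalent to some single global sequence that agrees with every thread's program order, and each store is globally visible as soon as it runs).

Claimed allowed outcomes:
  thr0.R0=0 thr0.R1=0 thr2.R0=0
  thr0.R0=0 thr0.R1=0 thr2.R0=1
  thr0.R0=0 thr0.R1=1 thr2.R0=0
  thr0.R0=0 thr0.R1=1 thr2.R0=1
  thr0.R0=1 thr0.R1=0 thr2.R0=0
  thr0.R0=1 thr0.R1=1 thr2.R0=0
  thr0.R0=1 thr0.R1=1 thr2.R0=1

spurious: thr0.R0=1 thr0.R1=0 thr2.R0=0

outcome vector order: (thr0.R0,thr0.R1,thr2.R0)
under SC → 000 001 010 011 110 111
claimed∖SC = {100}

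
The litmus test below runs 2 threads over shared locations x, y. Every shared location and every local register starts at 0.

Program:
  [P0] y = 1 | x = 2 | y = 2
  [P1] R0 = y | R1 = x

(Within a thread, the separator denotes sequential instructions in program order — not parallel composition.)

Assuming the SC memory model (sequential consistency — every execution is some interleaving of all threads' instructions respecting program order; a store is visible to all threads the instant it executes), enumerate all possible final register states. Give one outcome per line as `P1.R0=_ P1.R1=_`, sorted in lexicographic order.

outcome vector order: (P1.R0,P1.R1)
|SC outcomes| = 5

P1.R0=0 P1.R1=0
P1.R0=0 P1.R1=2
P1.R0=1 P1.R1=0
P1.R0=1 P1.R1=2
P1.R0=2 P1.R1=2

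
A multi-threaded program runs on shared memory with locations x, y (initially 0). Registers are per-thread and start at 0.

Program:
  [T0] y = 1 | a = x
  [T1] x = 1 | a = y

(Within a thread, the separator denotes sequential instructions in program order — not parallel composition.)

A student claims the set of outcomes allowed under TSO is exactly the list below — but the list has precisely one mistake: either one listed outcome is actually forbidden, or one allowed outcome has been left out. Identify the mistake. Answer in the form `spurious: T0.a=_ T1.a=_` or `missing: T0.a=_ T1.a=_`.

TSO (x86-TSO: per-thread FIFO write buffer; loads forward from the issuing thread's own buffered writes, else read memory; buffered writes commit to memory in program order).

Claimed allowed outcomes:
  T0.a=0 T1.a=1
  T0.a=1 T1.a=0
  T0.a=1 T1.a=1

outcome vector order: (T0.a,T1.a)
[TSO] allowed = {<0 0>, <0 1>, <1 0>, <1 1>}
TSO∖claimed = {<0 0>}

missing: T0.a=0 T1.a=0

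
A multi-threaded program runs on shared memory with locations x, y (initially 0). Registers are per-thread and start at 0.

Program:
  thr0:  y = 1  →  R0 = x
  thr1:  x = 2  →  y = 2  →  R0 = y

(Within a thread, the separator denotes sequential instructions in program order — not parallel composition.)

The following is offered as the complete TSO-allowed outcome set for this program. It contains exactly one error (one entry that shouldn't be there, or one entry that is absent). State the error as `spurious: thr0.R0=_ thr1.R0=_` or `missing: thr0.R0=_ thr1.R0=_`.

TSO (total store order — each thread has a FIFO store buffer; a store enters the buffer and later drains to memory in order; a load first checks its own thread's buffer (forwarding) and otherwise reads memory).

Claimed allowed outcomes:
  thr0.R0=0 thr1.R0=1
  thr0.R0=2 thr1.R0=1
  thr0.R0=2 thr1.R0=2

missing: thr0.R0=0 thr1.R0=2

outcome vector order: (thr0.R0,thr1.R0)
TSO (4): 0/1, 0/2, 2/1, 2/2
TSO∖claimed = {0/2}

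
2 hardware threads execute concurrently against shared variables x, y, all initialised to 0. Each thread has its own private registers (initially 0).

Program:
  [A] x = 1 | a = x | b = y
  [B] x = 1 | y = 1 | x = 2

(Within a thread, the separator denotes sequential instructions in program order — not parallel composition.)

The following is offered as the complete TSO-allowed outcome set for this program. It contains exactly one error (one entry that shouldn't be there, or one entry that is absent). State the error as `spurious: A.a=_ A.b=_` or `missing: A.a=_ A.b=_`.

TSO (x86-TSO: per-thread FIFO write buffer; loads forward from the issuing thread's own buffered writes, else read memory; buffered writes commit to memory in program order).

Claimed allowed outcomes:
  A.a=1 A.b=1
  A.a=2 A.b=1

missing: A.a=1 A.b=0

outcome vector order: (A.a,A.b)
[TSO] allowed = {<1 0>; <1 1>; <2 1>}
TSO∖claimed = {<1 0>}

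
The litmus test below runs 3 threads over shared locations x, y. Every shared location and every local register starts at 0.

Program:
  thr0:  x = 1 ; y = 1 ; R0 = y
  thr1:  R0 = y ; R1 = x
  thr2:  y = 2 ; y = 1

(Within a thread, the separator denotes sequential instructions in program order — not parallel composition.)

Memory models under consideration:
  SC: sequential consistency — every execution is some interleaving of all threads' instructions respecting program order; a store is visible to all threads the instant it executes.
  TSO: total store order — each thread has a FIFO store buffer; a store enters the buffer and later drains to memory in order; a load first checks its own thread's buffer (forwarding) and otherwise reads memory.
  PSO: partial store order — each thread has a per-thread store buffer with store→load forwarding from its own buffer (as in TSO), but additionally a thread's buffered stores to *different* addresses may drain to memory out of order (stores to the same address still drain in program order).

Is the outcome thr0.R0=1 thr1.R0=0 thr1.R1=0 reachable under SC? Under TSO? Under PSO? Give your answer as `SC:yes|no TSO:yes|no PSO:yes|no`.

outcome vector order: (thr0.R0,thr1.R0,thr1.R1)
[SC] allowed = {1/0/0 1/0/1 1/1/0 1/1/1 1/2/0 1/2/1 2/0/0 2/0/1 2/1/1 2/2/1}
[TSO] allowed = {1/0/0 1/0/1 1/1/0 1/1/1 1/2/0 1/2/1 2/0/0 2/0/1 2/1/1 2/2/1}
[PSO] allowed = {1/0/0 1/0/1 1/1/0 1/1/1 1/2/0 1/2/1 2/0/0 2/0/1 2/1/0 2/1/1 2/2/0 2/2/1}
target 1/0/0 ∈ {SC,TSO,PSO}

SC:yes TSO:yes PSO:yes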